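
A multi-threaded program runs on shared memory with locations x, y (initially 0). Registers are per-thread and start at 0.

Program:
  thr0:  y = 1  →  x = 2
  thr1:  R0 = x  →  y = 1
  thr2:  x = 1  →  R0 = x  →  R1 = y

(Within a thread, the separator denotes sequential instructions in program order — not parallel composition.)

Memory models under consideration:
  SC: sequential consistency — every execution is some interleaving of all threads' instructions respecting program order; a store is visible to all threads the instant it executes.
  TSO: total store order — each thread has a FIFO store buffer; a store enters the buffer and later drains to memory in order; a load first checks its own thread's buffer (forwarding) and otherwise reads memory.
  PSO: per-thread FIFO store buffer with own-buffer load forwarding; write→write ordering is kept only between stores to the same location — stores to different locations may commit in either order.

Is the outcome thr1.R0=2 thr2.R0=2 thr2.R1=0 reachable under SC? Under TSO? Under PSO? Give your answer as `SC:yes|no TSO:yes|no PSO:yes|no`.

SC:no TSO:no PSO:yes

outcome vector order: (thr1.R0,thr2.R0,thr2.R1)
under SC → 0/1/0 0/1/1 0/2/1 1/1/0 1/1/1 1/2/1 2/1/0 2/1/1 2/2/1
under TSO → 0/1/0 0/1/1 0/2/1 1/1/0 1/1/1 1/2/1 2/1/0 2/1/1 2/2/1
under PSO → 0/1/0 0/1/1 0/2/0 0/2/1 1/1/0 1/1/1 1/2/0 1/2/1 2/1/0 2/1/1 2/2/0 2/2/1
target 2/2/0 ∈ {PSO}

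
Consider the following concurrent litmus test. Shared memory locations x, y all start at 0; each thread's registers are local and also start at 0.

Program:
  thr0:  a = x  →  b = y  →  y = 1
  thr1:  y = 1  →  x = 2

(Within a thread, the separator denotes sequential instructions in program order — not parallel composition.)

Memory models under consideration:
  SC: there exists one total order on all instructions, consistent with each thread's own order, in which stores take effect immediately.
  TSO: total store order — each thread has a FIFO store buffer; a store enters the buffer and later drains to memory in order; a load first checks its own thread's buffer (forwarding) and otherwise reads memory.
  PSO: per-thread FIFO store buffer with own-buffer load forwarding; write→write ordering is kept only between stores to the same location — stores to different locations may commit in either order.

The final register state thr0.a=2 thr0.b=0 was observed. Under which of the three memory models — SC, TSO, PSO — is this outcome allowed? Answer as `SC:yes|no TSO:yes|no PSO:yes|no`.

SC:no TSO:no PSO:yes

outcome vector order: (thr0.a,thr0.b)
SC: 3 outcomes — {(0,0) (0,1) (2,1)}
TSO: 3 outcomes — {(0,0) (0,1) (2,1)}
PSO: 4 outcomes — {(0,0) (0,1) (2,0) (2,1)}
target (2,0) ∈ {PSO}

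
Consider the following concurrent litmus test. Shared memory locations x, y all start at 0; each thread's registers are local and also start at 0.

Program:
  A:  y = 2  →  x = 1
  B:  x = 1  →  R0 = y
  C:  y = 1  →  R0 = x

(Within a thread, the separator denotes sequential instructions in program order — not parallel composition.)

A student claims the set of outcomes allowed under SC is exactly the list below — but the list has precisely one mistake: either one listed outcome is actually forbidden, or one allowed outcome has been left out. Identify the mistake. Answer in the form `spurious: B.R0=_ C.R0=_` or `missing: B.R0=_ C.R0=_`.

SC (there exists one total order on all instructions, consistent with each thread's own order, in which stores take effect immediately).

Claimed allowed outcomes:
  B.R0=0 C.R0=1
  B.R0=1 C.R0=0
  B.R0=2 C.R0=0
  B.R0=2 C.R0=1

missing: B.R0=1 C.R0=1

outcome vector order: (B.R0,C.R0)
SC (5): 0/1 1/0 1/1 2/0 2/1
SC∖claimed = {1/1}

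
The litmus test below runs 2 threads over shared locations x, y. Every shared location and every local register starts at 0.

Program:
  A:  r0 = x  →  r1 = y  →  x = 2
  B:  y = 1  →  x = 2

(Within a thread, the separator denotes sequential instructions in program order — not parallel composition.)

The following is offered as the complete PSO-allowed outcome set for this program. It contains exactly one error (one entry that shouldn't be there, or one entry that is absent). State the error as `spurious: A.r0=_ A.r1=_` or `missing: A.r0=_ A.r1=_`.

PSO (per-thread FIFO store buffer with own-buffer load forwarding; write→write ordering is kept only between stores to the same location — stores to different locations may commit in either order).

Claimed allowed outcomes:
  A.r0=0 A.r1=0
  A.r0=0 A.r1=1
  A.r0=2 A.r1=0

outcome vector order: (A.r0,A.r1)
PSO: 4 outcomes — {(0,0) (0,1) (2,0) (2,1)}
PSO∖claimed = {(2,1)}

missing: A.r0=2 A.r1=1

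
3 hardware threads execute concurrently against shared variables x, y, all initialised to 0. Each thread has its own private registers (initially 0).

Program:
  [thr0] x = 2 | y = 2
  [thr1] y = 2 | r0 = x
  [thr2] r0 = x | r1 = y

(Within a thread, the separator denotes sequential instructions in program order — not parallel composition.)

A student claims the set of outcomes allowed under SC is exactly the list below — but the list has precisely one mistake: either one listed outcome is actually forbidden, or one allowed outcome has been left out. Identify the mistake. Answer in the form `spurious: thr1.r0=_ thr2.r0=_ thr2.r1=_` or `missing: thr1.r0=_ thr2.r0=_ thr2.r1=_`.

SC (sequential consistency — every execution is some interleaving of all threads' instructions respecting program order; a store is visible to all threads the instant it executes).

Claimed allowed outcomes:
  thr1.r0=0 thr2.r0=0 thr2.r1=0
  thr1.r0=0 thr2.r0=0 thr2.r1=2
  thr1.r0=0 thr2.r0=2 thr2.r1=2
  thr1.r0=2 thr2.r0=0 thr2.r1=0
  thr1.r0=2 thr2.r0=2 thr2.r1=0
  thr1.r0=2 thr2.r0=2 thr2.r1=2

outcome vector order: (thr1.r0,thr2.r0,thr2.r1)
under SC → (0,0,0) (0,0,2) (0,2,2) (2,0,0) (2,0,2) (2,2,0) (2,2,2)
SC∖claimed = {(2,0,2)}

missing: thr1.r0=2 thr2.r0=0 thr2.r1=2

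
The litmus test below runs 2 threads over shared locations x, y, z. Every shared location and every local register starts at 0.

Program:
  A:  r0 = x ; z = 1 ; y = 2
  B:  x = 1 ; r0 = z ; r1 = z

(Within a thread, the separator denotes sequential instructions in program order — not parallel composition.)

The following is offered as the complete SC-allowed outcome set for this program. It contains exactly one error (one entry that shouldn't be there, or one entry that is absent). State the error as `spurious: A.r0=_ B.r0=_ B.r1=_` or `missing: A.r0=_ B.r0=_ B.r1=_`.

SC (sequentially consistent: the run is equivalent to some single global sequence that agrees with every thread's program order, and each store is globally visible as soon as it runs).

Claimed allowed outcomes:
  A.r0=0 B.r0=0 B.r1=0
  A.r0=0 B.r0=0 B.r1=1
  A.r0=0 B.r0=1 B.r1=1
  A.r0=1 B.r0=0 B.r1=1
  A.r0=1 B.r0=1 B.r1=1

missing: A.r0=1 B.r0=0 B.r1=0

outcome vector order: (A.r0,B.r0,B.r1)
[SC] allowed = {000, 001, 011, 100, 101, 111}
SC∖claimed = {100}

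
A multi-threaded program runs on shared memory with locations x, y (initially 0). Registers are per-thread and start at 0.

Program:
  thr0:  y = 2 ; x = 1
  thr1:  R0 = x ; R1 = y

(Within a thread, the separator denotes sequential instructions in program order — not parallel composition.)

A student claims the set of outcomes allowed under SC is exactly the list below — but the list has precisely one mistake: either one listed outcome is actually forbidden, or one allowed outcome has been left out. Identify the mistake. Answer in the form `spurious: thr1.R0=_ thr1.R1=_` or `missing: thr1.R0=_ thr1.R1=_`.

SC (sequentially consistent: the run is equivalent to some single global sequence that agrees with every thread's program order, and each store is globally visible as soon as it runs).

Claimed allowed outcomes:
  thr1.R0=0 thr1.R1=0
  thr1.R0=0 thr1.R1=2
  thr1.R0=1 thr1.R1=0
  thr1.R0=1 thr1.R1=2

outcome vector order: (thr1.R0,thr1.R1)
[SC] allowed = {<0 0>, <0 2>, <1 2>}
claimed∖SC = {<1 0>}

spurious: thr1.R0=1 thr1.R1=0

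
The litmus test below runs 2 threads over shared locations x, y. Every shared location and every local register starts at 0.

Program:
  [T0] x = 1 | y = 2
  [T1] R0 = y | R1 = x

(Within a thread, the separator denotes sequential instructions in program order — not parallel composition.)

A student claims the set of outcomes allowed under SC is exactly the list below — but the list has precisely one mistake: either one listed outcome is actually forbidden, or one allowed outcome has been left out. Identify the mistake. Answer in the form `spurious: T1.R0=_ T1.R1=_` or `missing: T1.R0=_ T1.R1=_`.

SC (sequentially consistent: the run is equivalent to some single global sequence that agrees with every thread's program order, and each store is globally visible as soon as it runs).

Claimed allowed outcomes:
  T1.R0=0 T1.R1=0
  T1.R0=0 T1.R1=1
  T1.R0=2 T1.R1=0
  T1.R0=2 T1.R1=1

outcome vector order: (T1.R0,T1.R1)
[SC] allowed = {(0,0); (0,1); (2,1)}
claimed∖SC = {(2,0)}

spurious: T1.R0=2 T1.R1=0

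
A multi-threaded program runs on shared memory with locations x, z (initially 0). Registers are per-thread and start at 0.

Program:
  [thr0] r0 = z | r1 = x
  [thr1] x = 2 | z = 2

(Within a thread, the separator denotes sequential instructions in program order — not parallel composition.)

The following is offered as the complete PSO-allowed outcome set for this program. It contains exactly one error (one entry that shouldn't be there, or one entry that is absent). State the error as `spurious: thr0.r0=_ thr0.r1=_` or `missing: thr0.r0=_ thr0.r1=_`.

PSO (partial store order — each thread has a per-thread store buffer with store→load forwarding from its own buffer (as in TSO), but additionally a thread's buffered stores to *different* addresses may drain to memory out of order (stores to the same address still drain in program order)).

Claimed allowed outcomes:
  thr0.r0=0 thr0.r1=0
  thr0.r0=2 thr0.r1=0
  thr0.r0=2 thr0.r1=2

missing: thr0.r0=0 thr0.r1=2

outcome vector order: (thr0.r0,thr0.r1)
PSO (4): (0,0) (0,2) (2,0) (2,2)
PSO∖claimed = {(0,2)}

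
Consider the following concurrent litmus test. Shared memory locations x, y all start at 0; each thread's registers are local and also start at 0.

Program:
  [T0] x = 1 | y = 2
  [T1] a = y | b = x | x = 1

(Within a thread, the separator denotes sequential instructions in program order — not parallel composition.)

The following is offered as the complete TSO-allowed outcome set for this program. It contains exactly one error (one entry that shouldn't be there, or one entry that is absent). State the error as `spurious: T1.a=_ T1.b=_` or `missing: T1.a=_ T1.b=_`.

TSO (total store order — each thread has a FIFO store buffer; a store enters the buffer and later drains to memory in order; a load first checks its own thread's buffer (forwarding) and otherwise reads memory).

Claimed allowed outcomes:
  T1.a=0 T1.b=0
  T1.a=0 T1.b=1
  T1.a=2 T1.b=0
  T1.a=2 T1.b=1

outcome vector order: (T1.a,T1.b)
TSO (3): (0,0); (0,1); (2,1)
claimed∖TSO = {(2,0)}

spurious: T1.a=2 T1.b=0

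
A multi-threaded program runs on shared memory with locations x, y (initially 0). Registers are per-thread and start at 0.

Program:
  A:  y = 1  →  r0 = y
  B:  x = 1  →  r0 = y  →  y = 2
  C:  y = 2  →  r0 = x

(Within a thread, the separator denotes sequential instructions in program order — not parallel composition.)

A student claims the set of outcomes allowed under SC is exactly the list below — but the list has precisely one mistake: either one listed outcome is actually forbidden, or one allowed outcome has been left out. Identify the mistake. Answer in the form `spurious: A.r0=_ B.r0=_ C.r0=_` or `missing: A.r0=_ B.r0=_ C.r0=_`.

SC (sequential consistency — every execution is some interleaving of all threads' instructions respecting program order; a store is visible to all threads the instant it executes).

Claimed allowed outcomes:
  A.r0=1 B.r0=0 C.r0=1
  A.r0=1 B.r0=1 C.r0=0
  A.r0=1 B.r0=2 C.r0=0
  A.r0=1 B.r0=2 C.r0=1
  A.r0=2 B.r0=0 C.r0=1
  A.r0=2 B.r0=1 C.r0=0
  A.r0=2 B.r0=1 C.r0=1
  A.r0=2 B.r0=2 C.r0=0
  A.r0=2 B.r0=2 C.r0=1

outcome vector order: (A.r0,B.r0,C.r0)
SC: 10 outcomes — {<1 0 1> <1 1 0> <1 1 1> <1 2 0> <1 2 1> <2 0 1> <2 1 0> <2 1 1> <2 2 0> <2 2 1>}
SC∖claimed = {<1 1 1>}

missing: A.r0=1 B.r0=1 C.r0=1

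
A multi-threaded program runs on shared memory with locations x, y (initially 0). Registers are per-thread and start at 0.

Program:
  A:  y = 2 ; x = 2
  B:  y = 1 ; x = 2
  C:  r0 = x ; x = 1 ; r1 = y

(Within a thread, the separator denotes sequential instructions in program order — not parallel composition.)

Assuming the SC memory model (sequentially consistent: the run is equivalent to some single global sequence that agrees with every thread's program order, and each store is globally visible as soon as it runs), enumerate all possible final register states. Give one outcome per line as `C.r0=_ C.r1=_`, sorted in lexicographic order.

outcome vector order: (C.r0,C.r1)
|SC outcomes| = 5

C.r0=0 C.r1=0
C.r0=0 C.r1=1
C.r0=0 C.r1=2
C.r0=2 C.r1=1
C.r0=2 C.r1=2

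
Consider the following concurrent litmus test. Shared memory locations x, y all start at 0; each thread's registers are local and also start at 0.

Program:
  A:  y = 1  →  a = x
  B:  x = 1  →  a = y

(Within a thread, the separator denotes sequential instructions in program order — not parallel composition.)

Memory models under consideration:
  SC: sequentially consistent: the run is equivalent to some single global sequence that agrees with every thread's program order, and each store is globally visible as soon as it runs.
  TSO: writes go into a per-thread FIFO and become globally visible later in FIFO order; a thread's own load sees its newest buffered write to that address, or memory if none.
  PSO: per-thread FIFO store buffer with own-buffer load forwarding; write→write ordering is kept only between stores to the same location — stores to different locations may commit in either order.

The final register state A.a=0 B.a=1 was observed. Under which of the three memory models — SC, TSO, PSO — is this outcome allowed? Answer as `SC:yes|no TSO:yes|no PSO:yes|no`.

outcome vector order: (A.a,B.a)
SC (3): 01; 10; 11
TSO (4): 00; 01; 10; 11
PSO (4): 00; 01; 10; 11
target 01 ∈ {SC,TSO,PSO}

SC:yes TSO:yes PSO:yes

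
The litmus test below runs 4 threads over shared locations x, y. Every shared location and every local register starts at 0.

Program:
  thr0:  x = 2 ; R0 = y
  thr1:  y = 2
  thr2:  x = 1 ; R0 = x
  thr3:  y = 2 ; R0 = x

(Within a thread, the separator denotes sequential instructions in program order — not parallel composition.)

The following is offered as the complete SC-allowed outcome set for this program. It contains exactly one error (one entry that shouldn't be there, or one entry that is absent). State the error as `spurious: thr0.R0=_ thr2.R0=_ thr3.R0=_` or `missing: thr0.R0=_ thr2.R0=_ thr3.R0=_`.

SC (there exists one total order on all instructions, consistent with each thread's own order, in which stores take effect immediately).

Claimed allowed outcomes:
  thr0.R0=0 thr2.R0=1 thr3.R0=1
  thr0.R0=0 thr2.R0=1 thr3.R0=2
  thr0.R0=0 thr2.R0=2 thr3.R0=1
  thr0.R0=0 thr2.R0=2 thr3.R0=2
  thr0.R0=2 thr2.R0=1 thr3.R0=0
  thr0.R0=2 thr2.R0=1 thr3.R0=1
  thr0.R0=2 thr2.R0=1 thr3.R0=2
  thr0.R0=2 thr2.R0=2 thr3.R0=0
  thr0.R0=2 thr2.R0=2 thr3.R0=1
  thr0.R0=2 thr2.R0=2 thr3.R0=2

outcome vector order: (thr0.R0,thr2.R0,thr3.R0)
SC (9): 0/1/1; 0/1/2; 0/2/2; 2/1/0; 2/1/1; 2/1/2; 2/2/0; 2/2/1; 2/2/2
claimed∖SC = {0/2/1}

spurious: thr0.R0=0 thr2.R0=2 thr3.R0=1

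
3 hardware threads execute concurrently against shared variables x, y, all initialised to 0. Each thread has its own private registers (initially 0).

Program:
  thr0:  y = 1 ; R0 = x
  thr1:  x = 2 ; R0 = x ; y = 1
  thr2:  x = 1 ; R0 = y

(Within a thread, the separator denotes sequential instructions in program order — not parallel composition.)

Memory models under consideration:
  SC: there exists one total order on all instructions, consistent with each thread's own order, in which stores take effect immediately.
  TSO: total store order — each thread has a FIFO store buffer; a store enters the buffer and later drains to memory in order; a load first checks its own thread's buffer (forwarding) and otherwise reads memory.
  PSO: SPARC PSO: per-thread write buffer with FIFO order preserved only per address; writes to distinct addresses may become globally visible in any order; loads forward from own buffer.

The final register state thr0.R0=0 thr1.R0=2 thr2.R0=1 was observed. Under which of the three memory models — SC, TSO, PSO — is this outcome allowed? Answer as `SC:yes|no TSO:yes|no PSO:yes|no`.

outcome vector order: (thr0.R0,thr1.R0,thr2.R0)
SC: 9 outcomes — {(0,1,1) (0,2,1) (1,1,0) (1,1,1) (1,2,0) (1,2,1) (2,1,1) (2,2,0) (2,2,1)}
TSO: 12 outcomes — {(0,1,0) (0,1,1) (0,2,0) (0,2,1) (1,1,0) (1,1,1) (1,2,0) (1,2,1) (2,1,0) (2,1,1) (2,2,0) (2,2,1)}
PSO: 12 outcomes — {(0,1,0) (0,1,1) (0,2,0) (0,2,1) (1,1,0) (1,1,1) (1,2,0) (1,2,1) (2,1,0) (2,1,1) (2,2,0) (2,2,1)}
target (0,2,1) ∈ {SC,TSO,PSO}

SC:yes TSO:yes PSO:yes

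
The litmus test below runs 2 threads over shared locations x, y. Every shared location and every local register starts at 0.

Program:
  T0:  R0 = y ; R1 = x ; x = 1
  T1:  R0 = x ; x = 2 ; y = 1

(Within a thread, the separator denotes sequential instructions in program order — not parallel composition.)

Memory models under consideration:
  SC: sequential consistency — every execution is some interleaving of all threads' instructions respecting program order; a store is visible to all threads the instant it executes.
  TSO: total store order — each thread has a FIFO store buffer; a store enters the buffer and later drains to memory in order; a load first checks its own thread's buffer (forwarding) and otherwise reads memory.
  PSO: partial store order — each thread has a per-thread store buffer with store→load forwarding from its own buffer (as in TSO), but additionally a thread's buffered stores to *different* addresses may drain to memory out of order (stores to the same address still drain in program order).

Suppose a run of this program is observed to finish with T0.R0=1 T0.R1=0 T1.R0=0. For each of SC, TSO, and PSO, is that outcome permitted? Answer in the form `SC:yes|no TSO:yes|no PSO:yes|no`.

outcome vector order: (T0.R0,T0.R1,T1.R0)
SC: 4 outcomes — {000 001 020 120}
TSO: 4 outcomes — {000 001 020 120}
PSO: 5 outcomes — {000 001 020 100 120}
target 100 ∈ {PSO}

SC:no TSO:no PSO:yes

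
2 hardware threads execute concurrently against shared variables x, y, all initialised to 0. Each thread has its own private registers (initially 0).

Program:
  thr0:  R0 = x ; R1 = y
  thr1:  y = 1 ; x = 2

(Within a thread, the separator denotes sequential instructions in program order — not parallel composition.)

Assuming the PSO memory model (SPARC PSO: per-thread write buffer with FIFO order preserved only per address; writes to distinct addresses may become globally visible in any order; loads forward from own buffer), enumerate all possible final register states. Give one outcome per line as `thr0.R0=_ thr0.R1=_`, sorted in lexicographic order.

outcome vector order: (thr0.R0,thr0.R1)
|PSO outcomes| = 4

thr0.R0=0 thr0.R1=0
thr0.R0=0 thr0.R1=1
thr0.R0=2 thr0.R1=0
thr0.R0=2 thr0.R1=1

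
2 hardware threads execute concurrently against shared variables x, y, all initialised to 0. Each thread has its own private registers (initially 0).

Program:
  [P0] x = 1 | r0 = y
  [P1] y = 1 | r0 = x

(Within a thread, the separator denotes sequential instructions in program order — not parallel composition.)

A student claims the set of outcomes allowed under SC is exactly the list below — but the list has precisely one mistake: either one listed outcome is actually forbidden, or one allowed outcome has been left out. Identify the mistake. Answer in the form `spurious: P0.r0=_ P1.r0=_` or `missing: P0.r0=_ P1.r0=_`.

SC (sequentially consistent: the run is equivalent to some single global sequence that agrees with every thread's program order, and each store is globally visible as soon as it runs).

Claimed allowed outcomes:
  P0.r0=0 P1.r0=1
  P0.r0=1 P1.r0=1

outcome vector order: (P0.r0,P1.r0)
under SC → 0/1, 1/0, 1/1
SC∖claimed = {1/0}

missing: P0.r0=1 P1.r0=0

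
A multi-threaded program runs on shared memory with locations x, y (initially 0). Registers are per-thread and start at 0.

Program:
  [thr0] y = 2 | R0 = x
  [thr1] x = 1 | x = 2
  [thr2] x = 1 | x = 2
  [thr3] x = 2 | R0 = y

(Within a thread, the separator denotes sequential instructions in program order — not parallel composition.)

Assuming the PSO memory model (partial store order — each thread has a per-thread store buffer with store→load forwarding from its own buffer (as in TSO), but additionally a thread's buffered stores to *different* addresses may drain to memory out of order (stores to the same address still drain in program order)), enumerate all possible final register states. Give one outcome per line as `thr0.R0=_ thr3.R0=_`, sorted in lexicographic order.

outcome vector order: (thr0.R0,thr3.R0)
|PSO outcomes| = 6

thr0.R0=0 thr3.R0=0
thr0.R0=0 thr3.R0=2
thr0.R0=1 thr3.R0=0
thr0.R0=1 thr3.R0=2
thr0.R0=2 thr3.R0=0
thr0.R0=2 thr3.R0=2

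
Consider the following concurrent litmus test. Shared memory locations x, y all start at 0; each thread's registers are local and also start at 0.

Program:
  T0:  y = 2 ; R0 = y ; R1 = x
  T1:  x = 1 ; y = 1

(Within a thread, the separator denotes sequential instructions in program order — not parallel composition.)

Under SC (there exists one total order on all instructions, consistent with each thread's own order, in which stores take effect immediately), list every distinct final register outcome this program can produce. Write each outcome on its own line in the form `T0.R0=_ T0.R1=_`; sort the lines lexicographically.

outcome vector order: (T0.R0,T0.R1)
|SC outcomes| = 3

T0.R0=1 T0.R1=1
T0.R0=2 T0.R1=0
T0.R0=2 T0.R1=1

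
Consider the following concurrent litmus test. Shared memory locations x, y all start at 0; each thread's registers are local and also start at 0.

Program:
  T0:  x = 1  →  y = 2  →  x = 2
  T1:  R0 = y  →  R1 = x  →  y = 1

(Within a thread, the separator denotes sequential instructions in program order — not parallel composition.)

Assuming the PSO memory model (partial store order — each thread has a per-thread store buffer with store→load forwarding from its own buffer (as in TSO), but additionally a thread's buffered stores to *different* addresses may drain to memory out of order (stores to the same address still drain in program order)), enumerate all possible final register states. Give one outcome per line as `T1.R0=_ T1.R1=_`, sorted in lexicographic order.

T1.R0=0 T1.R1=0
T1.R0=0 T1.R1=1
T1.R0=0 T1.R1=2
T1.R0=2 T1.R1=0
T1.R0=2 T1.R1=1
T1.R0=2 T1.R1=2

outcome vector order: (T1.R0,T1.R1)
|PSO outcomes| = 6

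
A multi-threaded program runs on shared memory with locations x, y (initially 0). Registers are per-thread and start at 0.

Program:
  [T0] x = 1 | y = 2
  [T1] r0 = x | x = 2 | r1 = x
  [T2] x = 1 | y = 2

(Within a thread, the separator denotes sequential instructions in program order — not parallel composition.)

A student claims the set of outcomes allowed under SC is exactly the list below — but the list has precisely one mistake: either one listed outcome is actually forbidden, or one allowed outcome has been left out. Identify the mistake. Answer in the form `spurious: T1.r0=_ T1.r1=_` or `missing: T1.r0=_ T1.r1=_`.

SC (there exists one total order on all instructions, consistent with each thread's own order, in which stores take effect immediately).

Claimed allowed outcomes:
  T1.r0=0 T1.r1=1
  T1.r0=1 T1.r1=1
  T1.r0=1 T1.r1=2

outcome vector order: (T1.r0,T1.r1)
under SC → 0/1 0/2 1/1 1/2
SC∖claimed = {0/2}

missing: T1.r0=0 T1.r1=2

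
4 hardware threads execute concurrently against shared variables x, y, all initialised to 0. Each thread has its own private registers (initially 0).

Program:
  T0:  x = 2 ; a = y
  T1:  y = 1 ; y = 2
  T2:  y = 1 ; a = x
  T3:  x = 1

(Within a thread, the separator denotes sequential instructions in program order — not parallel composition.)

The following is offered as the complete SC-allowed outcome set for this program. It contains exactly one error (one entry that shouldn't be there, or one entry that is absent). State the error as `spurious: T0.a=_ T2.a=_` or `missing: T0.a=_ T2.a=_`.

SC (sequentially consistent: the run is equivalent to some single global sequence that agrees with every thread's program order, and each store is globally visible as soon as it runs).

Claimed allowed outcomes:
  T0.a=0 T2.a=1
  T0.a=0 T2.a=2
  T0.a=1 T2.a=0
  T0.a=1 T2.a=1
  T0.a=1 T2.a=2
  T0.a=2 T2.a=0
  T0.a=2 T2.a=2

missing: T0.a=2 T2.a=1

outcome vector order: (T0.a,T2.a)
SC (8): 0/1, 0/2, 1/0, 1/1, 1/2, 2/0, 2/1, 2/2
SC∖claimed = {2/1}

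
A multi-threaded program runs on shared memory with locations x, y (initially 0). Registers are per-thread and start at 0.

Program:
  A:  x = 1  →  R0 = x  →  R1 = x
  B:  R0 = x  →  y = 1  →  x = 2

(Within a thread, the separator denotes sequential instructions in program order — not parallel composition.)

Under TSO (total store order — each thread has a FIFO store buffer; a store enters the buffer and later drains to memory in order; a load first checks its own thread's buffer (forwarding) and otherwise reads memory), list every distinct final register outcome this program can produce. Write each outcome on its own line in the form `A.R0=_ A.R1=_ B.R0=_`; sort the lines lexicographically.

A.R0=1 A.R1=1 B.R0=0
A.R0=1 A.R1=1 B.R0=1
A.R0=1 A.R1=2 B.R0=0
A.R0=1 A.R1=2 B.R0=1
A.R0=2 A.R1=2 B.R0=0
A.R0=2 A.R1=2 B.R0=1

outcome vector order: (A.R0,A.R1,B.R0)
|TSO outcomes| = 6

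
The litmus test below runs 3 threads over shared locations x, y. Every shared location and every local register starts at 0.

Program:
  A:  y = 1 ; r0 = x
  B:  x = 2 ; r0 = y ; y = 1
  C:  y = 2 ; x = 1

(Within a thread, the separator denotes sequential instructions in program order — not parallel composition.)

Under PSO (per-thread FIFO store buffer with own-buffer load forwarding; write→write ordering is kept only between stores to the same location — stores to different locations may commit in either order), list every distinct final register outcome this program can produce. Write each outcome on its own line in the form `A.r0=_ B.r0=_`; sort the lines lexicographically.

outcome vector order: (A.r0,B.r0)
|PSO outcomes| = 9

A.r0=0 B.r0=0
A.r0=0 B.r0=1
A.r0=0 B.r0=2
A.r0=1 B.r0=0
A.r0=1 B.r0=1
A.r0=1 B.r0=2
A.r0=2 B.r0=0
A.r0=2 B.r0=1
A.r0=2 B.r0=2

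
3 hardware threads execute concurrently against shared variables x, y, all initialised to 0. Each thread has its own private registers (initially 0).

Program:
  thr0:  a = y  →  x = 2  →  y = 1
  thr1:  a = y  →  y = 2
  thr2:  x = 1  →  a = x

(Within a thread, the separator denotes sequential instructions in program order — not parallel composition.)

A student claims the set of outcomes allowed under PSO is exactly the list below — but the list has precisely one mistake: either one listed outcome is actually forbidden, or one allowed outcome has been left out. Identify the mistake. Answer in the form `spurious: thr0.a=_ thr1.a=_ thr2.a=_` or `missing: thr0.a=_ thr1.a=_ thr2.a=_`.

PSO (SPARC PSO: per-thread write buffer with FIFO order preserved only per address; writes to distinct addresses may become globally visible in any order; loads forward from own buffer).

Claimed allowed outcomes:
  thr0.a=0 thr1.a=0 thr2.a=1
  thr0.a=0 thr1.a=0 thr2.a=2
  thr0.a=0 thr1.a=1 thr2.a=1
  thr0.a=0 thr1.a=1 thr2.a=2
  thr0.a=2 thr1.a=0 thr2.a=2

missing: thr0.a=2 thr1.a=0 thr2.a=1

outcome vector order: (thr0.a,thr1.a,thr2.a)
[PSO] allowed = {0/0/1 0/0/2 0/1/1 0/1/2 2/0/1 2/0/2}
PSO∖claimed = {2/0/1}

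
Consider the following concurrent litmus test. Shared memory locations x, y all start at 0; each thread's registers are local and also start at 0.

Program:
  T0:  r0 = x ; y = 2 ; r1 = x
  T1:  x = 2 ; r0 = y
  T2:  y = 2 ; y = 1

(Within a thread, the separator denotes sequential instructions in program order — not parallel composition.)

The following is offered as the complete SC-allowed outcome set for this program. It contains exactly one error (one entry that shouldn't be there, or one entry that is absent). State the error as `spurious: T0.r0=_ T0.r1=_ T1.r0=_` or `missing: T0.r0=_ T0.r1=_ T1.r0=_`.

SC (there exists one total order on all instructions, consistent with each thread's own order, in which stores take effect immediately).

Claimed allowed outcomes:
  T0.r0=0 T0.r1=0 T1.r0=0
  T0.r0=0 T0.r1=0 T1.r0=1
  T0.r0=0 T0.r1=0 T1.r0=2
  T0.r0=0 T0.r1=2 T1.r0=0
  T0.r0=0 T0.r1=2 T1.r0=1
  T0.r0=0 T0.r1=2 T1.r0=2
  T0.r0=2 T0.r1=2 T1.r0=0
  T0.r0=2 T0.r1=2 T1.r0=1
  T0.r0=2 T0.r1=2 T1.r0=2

outcome vector order: (T0.r0,T0.r1,T1.r0)
SC: 8 outcomes — {(0,0,1), (0,0,2), (0,2,0), (0,2,1), (0,2,2), (2,2,0), (2,2,1), (2,2,2)}
claimed∖SC = {(0,0,0)}

spurious: T0.r0=0 T0.r1=0 T1.r0=0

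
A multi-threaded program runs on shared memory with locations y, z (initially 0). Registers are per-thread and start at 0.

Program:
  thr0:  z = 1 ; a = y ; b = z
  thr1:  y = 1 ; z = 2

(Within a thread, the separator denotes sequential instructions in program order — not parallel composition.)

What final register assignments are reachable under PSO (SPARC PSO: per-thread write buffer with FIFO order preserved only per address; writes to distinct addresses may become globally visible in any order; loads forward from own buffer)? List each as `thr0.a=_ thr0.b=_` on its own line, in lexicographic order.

outcome vector order: (thr0.a,thr0.b)
|PSO outcomes| = 4

thr0.a=0 thr0.b=1
thr0.a=0 thr0.b=2
thr0.a=1 thr0.b=1
thr0.a=1 thr0.b=2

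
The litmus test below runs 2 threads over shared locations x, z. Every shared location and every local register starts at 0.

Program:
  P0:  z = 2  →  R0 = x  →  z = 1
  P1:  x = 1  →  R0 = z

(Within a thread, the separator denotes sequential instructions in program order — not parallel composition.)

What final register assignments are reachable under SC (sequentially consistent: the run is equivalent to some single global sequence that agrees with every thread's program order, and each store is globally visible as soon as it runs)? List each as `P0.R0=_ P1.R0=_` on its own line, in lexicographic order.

outcome vector order: (P0.R0,P1.R0)
|SC outcomes| = 5

P0.R0=0 P1.R0=1
P0.R0=0 P1.R0=2
P0.R0=1 P1.R0=0
P0.R0=1 P1.R0=1
P0.R0=1 P1.R0=2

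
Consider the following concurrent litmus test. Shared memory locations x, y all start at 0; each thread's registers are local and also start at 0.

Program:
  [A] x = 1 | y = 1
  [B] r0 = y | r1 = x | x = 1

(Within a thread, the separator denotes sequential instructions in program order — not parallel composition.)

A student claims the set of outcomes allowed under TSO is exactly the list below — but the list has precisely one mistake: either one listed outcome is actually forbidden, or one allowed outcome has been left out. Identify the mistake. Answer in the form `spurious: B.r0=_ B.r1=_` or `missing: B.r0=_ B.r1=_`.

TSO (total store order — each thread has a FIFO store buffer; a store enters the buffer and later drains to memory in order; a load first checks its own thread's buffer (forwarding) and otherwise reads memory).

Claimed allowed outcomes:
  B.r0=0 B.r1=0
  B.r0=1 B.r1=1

missing: B.r0=0 B.r1=1

outcome vector order: (B.r0,B.r1)
[TSO] allowed = {00; 01; 11}
TSO∖claimed = {01}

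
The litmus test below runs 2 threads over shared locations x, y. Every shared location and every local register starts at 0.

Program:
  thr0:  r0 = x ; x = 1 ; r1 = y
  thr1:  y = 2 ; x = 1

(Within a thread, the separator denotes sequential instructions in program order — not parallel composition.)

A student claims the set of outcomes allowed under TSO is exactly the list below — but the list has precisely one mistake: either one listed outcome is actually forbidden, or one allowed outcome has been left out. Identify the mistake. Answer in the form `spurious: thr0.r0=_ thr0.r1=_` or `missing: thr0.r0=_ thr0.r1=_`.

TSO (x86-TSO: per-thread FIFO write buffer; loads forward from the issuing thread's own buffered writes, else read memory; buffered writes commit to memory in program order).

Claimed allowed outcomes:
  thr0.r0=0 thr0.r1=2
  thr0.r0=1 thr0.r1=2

outcome vector order: (thr0.r0,thr0.r1)
under TSO → <0 0>; <0 2>; <1 2>
TSO∖claimed = {<0 0>}

missing: thr0.r0=0 thr0.r1=0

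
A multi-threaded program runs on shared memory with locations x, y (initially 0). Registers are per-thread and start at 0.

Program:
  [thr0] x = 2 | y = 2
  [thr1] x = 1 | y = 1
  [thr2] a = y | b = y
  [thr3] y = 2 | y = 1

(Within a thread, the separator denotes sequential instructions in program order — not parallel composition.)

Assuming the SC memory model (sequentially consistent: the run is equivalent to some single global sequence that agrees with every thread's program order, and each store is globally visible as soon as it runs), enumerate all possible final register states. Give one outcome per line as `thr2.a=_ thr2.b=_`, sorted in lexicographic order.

outcome vector order: (thr2.a,thr2.b)
|SC outcomes| = 7

thr2.a=0 thr2.b=0
thr2.a=0 thr2.b=1
thr2.a=0 thr2.b=2
thr2.a=1 thr2.b=1
thr2.a=1 thr2.b=2
thr2.a=2 thr2.b=1
thr2.a=2 thr2.b=2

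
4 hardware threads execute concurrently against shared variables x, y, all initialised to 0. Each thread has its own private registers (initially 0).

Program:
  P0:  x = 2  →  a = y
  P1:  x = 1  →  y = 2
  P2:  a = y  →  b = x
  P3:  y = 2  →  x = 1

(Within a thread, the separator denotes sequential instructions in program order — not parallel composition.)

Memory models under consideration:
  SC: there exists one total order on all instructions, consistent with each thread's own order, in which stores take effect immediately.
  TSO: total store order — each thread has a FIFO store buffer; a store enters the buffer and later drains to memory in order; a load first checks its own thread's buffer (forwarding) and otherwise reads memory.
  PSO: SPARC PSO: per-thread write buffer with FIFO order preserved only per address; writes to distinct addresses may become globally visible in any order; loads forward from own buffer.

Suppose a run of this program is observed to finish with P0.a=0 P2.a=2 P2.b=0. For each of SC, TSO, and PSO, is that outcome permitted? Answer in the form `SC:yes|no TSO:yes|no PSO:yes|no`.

SC:no TSO:yes PSO:yes

outcome vector order: (P0.a,P2.a,P2.b)
[SC] allowed = {0/0/0, 0/0/1, 0/0/2, 0/2/1, 0/2/2, 2/0/0, 2/0/1, 2/0/2, 2/2/0, 2/2/1, 2/2/2}
[TSO] allowed = {0/0/0, 0/0/1, 0/0/2, 0/2/0, 0/2/1, 0/2/2, 2/0/0, 2/0/1, 2/0/2, 2/2/0, 2/2/1, 2/2/2}
[PSO] allowed = {0/0/0, 0/0/1, 0/0/2, 0/2/0, 0/2/1, 0/2/2, 2/0/0, 2/0/1, 2/0/2, 2/2/0, 2/2/1, 2/2/2}
target 0/2/0 ∈ {TSO,PSO}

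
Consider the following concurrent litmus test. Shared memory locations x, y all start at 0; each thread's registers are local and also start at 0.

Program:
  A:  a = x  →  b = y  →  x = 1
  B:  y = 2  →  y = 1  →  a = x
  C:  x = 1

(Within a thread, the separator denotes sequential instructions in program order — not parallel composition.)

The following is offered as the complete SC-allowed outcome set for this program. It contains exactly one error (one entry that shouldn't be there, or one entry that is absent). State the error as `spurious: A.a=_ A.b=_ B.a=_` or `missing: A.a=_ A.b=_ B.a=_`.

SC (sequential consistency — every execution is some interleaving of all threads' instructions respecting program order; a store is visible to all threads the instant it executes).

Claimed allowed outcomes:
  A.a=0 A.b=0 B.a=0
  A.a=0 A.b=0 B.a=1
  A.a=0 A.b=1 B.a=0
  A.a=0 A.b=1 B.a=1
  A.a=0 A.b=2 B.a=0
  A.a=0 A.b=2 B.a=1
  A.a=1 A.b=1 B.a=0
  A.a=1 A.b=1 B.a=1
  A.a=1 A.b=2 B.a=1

missing: A.a=1 A.b=0 B.a=1

outcome vector order: (A.a,A.b,B.a)
SC: 10 outcomes — {000, 001, 010, 011, 020, 021, 101, 110, 111, 121}
SC∖claimed = {101}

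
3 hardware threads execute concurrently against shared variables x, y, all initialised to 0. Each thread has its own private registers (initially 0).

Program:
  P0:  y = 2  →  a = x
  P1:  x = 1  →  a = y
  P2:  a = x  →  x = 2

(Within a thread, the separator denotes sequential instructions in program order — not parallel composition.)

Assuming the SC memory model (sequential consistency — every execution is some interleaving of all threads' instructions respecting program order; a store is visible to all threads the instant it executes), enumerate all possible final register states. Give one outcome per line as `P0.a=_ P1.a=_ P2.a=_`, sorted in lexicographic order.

P0.a=0 P1.a=2 P2.a=0
P0.a=0 P1.a=2 P2.a=1
P0.a=1 P1.a=0 P2.a=0
P0.a=1 P1.a=0 P2.a=1
P0.a=1 P1.a=2 P2.a=0
P0.a=1 P1.a=2 P2.a=1
P0.a=2 P1.a=0 P2.a=0
P0.a=2 P1.a=0 P2.a=1
P0.a=2 P1.a=2 P2.a=0
P0.a=2 P1.a=2 P2.a=1

outcome vector order: (P0.a,P1.a,P2.a)
|SC outcomes| = 10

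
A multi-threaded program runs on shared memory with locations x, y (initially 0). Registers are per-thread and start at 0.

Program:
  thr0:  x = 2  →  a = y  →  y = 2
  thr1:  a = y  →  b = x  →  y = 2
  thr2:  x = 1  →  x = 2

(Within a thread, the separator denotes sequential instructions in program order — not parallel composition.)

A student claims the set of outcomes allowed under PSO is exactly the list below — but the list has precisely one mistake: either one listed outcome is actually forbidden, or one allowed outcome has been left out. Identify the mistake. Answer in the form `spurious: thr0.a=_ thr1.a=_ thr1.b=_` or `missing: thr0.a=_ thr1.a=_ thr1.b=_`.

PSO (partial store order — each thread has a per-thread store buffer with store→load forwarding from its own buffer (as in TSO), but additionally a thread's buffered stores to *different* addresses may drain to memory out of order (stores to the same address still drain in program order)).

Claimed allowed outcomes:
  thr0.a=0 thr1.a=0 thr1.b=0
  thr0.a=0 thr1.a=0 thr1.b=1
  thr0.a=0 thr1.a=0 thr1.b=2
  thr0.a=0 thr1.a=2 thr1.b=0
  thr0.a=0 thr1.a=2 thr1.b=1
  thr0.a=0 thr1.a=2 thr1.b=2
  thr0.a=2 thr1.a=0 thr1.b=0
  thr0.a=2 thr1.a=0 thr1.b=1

missing: thr0.a=2 thr1.a=0 thr1.b=2

outcome vector order: (thr0.a,thr1.a,thr1.b)
under PSO → 0/0/0, 0/0/1, 0/0/2, 0/2/0, 0/2/1, 0/2/2, 2/0/0, 2/0/1, 2/0/2
PSO∖claimed = {2/0/2}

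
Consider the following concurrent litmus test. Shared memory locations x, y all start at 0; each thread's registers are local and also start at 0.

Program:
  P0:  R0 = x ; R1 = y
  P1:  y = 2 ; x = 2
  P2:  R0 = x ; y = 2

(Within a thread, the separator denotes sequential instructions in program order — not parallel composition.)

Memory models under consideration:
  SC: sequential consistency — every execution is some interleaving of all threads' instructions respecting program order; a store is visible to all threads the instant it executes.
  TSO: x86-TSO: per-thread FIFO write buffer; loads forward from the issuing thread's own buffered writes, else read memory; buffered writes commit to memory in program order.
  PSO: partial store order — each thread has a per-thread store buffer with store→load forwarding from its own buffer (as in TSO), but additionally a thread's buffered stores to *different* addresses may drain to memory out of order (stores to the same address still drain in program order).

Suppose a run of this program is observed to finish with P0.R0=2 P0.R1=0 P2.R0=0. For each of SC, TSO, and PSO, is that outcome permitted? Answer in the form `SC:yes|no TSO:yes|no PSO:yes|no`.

SC:no TSO:no PSO:yes

outcome vector order: (P0.R0,P0.R1,P2.R0)
SC: 6 outcomes — {000; 002; 020; 022; 220; 222}
TSO: 6 outcomes — {000; 002; 020; 022; 220; 222}
PSO: 8 outcomes — {000; 002; 020; 022; 200; 202; 220; 222}
target 200 ∈ {PSO}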